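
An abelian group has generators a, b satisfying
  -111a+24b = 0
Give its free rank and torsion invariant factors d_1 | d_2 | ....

rank_ℚ(R)=1; free=2−1=1
SNF(R) diag = [3] → torsion [3]

Answer: M ≅ ℤ^1 ⊕ ℤ/3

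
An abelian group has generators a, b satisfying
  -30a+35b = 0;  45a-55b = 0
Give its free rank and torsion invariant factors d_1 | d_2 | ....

rank_ℚ(R)=2; free=2−2=0
SNF(R) diag = [5, 15] → torsion [5, 15]

Answer: M ≅ ℤ/5 ⊕ ℤ/15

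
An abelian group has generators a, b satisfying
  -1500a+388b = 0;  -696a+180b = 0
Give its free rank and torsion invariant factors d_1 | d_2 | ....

Answer: M ≅ ℤ/4 ⊕ ℤ/12

Derivation:
rank_ℚ(R)=2; free=2−2=0
SNF(R) diag = [4, 12] → torsion [4, 12]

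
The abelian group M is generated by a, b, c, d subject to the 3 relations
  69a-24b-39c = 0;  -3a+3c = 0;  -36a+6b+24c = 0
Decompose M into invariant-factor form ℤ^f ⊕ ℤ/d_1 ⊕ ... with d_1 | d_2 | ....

Answer: M ≅ ℤ^1 ⊕ ℤ/3 ⊕ ℤ/6 ⊕ ℤ/18

Derivation:
rank_ℚ(R)=3; free=4−3=1
SNF(R) diag = [3, 6, 18] → torsion [3, 6, 18]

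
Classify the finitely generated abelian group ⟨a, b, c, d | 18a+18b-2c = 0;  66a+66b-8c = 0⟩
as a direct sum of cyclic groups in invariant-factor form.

rank_ℚ(R)=2; free=4−2=2
SNF(R) diag = [2, 6] → torsion [2, 6]

Answer: M ≅ ℤ^2 ⊕ ℤ/2 ⊕ ℤ/6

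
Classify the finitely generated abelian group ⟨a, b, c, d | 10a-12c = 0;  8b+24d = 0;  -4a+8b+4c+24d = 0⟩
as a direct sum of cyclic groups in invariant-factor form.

Answer: M ≅ ℤ^1 ⊕ ℤ/2 ⊕ ℤ/4 ⊕ ℤ/8

Derivation:
rank_ℚ(R)=3; free=4−3=1
SNF(R) diag = [2, 4, 8] → torsion [2, 4, 8]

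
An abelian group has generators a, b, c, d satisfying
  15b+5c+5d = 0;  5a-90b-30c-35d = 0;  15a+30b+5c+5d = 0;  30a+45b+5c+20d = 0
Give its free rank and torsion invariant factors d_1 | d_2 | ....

rank_ℚ(R)=4; free=4−4=0
SNF(R) diag = [5, 5, 15, 15] → torsion [5, 5, 15, 15]

Answer: M ≅ ℤ/5 ⊕ ℤ/5 ⊕ ℤ/15 ⊕ ℤ/15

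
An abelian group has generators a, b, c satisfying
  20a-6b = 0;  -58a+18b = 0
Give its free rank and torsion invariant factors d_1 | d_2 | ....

rank_ℚ(R)=2; free=3−2=1
SNF(R) diag = [2, 6] → torsion [2, 6]

Answer: M ≅ ℤ^1 ⊕ ℤ/2 ⊕ ℤ/6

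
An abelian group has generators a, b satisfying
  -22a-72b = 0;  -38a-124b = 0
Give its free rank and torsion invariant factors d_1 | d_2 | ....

Answer: M ≅ ℤ/2 ⊕ ℤ/4

Derivation:
rank_ℚ(R)=2; free=2−2=0
SNF(R) diag = [2, 4] → torsion [2, 4]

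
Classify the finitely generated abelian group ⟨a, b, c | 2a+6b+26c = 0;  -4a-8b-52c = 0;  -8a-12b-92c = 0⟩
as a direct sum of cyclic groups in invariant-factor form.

Answer: M ≅ ℤ/2 ⊕ ℤ/4 ⊕ ℤ/12

Derivation:
rank_ℚ(R)=3; free=3−3=0
SNF(R) diag = [2, 4, 12] → torsion [2, 4, 12]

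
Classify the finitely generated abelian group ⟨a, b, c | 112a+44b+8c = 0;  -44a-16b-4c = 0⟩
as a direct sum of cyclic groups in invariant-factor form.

Answer: M ≅ ℤ^1 ⊕ ℤ/4 ⊕ ℤ/12

Derivation:
rank_ℚ(R)=2; free=3−2=1
SNF(R) diag = [4, 12] → torsion [4, 12]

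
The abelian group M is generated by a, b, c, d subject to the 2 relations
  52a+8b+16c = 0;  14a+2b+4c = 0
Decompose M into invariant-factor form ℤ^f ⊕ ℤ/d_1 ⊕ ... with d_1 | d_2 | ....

Answer: M ≅ ℤ^2 ⊕ ℤ/2 ⊕ ℤ/4

Derivation:
rank_ℚ(R)=2; free=4−2=2
SNF(R) diag = [2, 4] → torsion [2, 4]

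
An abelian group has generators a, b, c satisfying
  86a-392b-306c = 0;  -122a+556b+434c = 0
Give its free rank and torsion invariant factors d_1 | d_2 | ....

Answer: M ≅ ℤ^1 ⊕ ℤ/2 ⊕ ℤ/4

Derivation:
rank_ℚ(R)=2; free=3−2=1
SNF(R) diag = [2, 4] → torsion [2, 4]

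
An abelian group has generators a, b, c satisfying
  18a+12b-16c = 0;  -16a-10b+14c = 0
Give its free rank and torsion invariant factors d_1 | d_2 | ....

rank_ℚ(R)=2; free=3−2=1
SNF(R) diag = [2, 2] → torsion [2, 2]

Answer: M ≅ ℤ^1 ⊕ ℤ/2 ⊕ ℤ/2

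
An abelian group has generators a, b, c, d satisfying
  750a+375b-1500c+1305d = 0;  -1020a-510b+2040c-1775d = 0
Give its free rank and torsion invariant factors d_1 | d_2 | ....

rank_ℚ(R)=2; free=4−2=2
SNF(R) diag = [5, 15] → torsion [5, 15]

Answer: M ≅ ℤ^2 ⊕ ℤ/5 ⊕ ℤ/15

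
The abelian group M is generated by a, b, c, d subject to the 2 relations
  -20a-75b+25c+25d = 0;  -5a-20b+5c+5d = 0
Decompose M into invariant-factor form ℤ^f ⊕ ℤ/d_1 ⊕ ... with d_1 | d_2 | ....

rank_ℚ(R)=2; free=4−2=2
SNF(R) diag = [5, 5] → torsion [5, 5]

Answer: M ≅ ℤ^2 ⊕ ℤ/5 ⊕ ℤ/5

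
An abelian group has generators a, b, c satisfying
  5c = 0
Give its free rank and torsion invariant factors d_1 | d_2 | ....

Answer: M ≅ ℤ^2 ⊕ ℤ/5

Derivation:
rank_ℚ(R)=1; free=3−1=2
SNF(R) diag = [5] → torsion [5]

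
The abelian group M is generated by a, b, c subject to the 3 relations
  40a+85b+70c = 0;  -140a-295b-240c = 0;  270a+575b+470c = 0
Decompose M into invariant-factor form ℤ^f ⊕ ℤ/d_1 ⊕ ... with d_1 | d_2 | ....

Answer: M ≅ ℤ/5 ⊕ ℤ/10 ⊕ ℤ/10

Derivation:
rank_ℚ(R)=3; free=3−3=0
SNF(R) diag = [5, 10, 10] → torsion [5, 10, 10]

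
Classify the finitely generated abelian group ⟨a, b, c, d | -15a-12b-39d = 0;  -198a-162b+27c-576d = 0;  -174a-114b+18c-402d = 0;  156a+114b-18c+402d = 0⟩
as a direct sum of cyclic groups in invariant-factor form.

Answer: M ≅ ℤ/3 ⊕ ℤ/9 ⊕ ℤ/18 ⊕ ℤ/18

Derivation:
rank_ℚ(R)=4; free=4−4=0
SNF(R) diag = [3, 9, 18, 18] → torsion [3, 9, 18, 18]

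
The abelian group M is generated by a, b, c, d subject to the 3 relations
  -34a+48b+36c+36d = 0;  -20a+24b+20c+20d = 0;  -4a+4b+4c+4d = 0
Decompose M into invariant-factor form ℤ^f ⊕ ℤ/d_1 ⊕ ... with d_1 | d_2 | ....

Answer: M ≅ ℤ^1 ⊕ ℤ/2 ⊕ ℤ/4 ⊕ ℤ/4

Derivation:
rank_ℚ(R)=3; free=4−3=1
SNF(R) diag = [2, 4, 4] → torsion [2, 4, 4]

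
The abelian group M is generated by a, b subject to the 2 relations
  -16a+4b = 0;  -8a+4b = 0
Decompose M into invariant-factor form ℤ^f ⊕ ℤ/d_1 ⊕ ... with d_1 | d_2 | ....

Answer: M ≅ ℤ/4 ⊕ ℤ/8

Derivation:
rank_ℚ(R)=2; free=2−2=0
SNF(R) diag = [4, 8] → torsion [4, 8]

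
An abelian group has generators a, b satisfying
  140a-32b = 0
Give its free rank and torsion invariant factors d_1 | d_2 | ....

rank_ℚ(R)=1; free=2−1=1
SNF(R) diag = [4] → torsion [4]

Answer: M ≅ ℤ^1 ⊕ ℤ/4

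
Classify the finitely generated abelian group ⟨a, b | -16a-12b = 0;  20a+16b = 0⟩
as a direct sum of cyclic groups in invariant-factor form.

Answer: M ≅ ℤ/4 ⊕ ℤ/4

Derivation:
rank_ℚ(R)=2; free=2−2=0
SNF(R) diag = [4, 4] → torsion [4, 4]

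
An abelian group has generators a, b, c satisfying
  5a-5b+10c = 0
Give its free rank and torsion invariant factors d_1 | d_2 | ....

Answer: M ≅ ℤ^2 ⊕ ℤ/5

Derivation:
rank_ℚ(R)=1; free=3−1=2
SNF(R) diag = [5] → torsion [5]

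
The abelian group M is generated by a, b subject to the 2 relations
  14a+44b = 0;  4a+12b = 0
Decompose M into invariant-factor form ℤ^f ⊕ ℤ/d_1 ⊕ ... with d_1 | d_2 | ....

rank_ℚ(R)=2; free=2−2=0
SNF(R) diag = [2, 4] → torsion [2, 4]

Answer: M ≅ ℤ/2 ⊕ ℤ/4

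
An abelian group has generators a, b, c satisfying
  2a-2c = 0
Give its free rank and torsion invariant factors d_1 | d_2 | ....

rank_ℚ(R)=1; free=3−1=2
SNF(R) diag = [2] → torsion [2]

Answer: M ≅ ℤ^2 ⊕ ℤ/2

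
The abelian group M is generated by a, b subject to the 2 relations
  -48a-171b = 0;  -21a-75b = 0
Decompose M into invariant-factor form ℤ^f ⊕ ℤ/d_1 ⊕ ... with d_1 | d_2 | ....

Answer: M ≅ ℤ/3 ⊕ ℤ/3

Derivation:
rank_ℚ(R)=2; free=2−2=0
SNF(R) diag = [3, 3] → torsion [3, 3]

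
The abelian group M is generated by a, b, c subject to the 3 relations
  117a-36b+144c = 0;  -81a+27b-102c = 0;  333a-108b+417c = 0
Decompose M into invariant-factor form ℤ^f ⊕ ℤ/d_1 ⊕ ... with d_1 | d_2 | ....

rank_ℚ(R)=3; free=3−3=0
SNF(R) diag = [3, 9, 9] → torsion [3, 9, 9]

Answer: M ≅ ℤ/3 ⊕ ℤ/9 ⊕ ℤ/9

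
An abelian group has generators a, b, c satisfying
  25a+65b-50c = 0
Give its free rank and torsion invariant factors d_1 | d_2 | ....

Answer: M ≅ ℤ^2 ⊕ ℤ/5

Derivation:
rank_ℚ(R)=1; free=3−1=2
SNF(R) diag = [5] → torsion [5]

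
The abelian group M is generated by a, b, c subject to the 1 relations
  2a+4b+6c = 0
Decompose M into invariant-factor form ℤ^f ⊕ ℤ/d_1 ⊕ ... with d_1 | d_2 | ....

rank_ℚ(R)=1; free=3−1=2
SNF(R) diag = [2] → torsion [2]

Answer: M ≅ ℤ^2 ⊕ ℤ/2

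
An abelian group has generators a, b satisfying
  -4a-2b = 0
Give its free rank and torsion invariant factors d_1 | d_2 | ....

rank_ℚ(R)=1; free=2−1=1
SNF(R) diag = [2] → torsion [2]

Answer: M ≅ ℤ^1 ⊕ ℤ/2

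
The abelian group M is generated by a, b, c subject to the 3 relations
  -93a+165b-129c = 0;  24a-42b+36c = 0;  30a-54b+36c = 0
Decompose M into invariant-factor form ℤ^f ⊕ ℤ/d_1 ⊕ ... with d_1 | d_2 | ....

rank_ℚ(R)=3; free=3−3=0
SNF(R) diag = [3, 6, 6] → torsion [3, 6, 6]

Answer: M ≅ ℤ/3 ⊕ ℤ/6 ⊕ ℤ/6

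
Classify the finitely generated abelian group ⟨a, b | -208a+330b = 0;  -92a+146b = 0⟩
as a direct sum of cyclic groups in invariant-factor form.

Answer: M ≅ ℤ/2 ⊕ ℤ/4

Derivation:
rank_ℚ(R)=2; free=2−2=0
SNF(R) diag = [2, 4] → torsion [2, 4]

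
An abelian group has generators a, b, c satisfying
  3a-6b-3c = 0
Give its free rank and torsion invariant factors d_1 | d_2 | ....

Answer: M ≅ ℤ^2 ⊕ ℤ/3

Derivation:
rank_ℚ(R)=1; free=3−1=2
SNF(R) diag = [3] → torsion [3]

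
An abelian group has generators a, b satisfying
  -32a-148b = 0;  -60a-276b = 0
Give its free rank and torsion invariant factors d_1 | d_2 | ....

Answer: M ≅ ℤ/4 ⊕ ℤ/12

Derivation:
rank_ℚ(R)=2; free=2−2=0
SNF(R) diag = [4, 12] → torsion [4, 12]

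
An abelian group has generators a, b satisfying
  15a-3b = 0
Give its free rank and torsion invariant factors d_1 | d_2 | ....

rank_ℚ(R)=1; free=2−1=1
SNF(R) diag = [3] → torsion [3]

Answer: M ≅ ℤ^1 ⊕ ℤ/3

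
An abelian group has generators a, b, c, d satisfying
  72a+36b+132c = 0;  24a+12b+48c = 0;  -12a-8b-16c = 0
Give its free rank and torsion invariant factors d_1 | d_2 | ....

Answer: M ≅ ℤ^1 ⊕ ℤ/4 ⊕ ℤ/12 ⊕ ℤ/12

Derivation:
rank_ℚ(R)=3; free=4−3=1
SNF(R) diag = [4, 12, 12] → torsion [4, 12, 12]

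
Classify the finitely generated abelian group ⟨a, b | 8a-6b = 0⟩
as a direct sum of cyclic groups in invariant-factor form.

Answer: M ≅ ℤ^1 ⊕ ℤ/2

Derivation:
rank_ℚ(R)=1; free=2−1=1
SNF(R) diag = [2] → torsion [2]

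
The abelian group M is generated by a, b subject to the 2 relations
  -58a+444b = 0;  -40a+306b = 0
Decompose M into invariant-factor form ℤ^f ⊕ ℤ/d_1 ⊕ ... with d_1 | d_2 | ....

Answer: M ≅ ℤ/2 ⊕ ℤ/6

Derivation:
rank_ℚ(R)=2; free=2−2=0
SNF(R) diag = [2, 6] → torsion [2, 6]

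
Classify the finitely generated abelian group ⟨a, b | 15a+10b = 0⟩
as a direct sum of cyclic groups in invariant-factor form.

Answer: M ≅ ℤ^1 ⊕ ℤ/5

Derivation:
rank_ℚ(R)=1; free=2−1=1
SNF(R) diag = [5] → torsion [5]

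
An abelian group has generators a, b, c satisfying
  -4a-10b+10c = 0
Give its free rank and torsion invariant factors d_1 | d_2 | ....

rank_ℚ(R)=1; free=3−1=2
SNF(R) diag = [2] → torsion [2]

Answer: M ≅ ℤ^2 ⊕ ℤ/2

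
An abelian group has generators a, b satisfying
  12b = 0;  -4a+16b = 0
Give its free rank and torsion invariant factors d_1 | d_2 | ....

rank_ℚ(R)=2; free=2−2=0
SNF(R) diag = [4, 12] → torsion [4, 12]

Answer: M ≅ ℤ/4 ⊕ ℤ/12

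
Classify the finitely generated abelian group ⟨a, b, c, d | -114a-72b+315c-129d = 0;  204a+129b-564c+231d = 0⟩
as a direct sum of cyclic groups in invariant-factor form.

rank_ℚ(R)=2; free=4−2=2
SNF(R) diag = [3, 3] → torsion [3, 3]

Answer: M ≅ ℤ^2 ⊕ ℤ/3 ⊕ ℤ/3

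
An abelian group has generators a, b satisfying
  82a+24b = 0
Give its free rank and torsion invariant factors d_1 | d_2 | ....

rank_ℚ(R)=1; free=2−1=1
SNF(R) diag = [2] → torsion [2]

Answer: M ≅ ℤ^1 ⊕ ℤ/2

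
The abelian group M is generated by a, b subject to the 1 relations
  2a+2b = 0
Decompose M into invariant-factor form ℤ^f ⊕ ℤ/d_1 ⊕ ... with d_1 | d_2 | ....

Answer: M ≅ ℤ^1 ⊕ ℤ/2

Derivation:
rank_ℚ(R)=1; free=2−1=1
SNF(R) diag = [2] → torsion [2]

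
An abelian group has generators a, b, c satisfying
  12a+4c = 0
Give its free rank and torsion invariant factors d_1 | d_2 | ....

rank_ℚ(R)=1; free=3−1=2
SNF(R) diag = [4] → torsion [4]

Answer: M ≅ ℤ^2 ⊕ ℤ/4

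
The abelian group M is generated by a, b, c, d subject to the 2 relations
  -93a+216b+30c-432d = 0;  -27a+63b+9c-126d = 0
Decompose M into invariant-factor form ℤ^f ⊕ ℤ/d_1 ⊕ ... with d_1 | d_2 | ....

rank_ℚ(R)=2; free=4−2=2
SNF(R) diag = [3, 9] → torsion [3, 9]

Answer: M ≅ ℤ^2 ⊕ ℤ/3 ⊕ ℤ/9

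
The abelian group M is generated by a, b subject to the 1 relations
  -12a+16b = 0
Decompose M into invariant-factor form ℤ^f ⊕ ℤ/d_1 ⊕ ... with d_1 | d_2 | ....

rank_ℚ(R)=1; free=2−1=1
SNF(R) diag = [4] → torsion [4]

Answer: M ≅ ℤ^1 ⊕ ℤ/4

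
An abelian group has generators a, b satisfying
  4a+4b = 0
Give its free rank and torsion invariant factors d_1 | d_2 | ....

rank_ℚ(R)=1; free=2−1=1
SNF(R) diag = [4] → torsion [4]

Answer: M ≅ ℤ^1 ⊕ ℤ/4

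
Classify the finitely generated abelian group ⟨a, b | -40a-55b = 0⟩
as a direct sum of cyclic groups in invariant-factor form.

rank_ℚ(R)=1; free=2−1=1
SNF(R) diag = [5] → torsion [5]

Answer: M ≅ ℤ^1 ⊕ ℤ/5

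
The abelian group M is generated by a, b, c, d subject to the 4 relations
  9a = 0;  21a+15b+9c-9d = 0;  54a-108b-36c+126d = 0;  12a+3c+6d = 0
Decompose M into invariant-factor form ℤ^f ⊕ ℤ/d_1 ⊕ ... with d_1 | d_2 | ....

rank_ℚ(R)=4; free=4−4=0
SNF(R) diag = [3, 3, 9, 18] → torsion [3, 3, 9, 18]

Answer: M ≅ ℤ/3 ⊕ ℤ/3 ⊕ ℤ/9 ⊕ ℤ/18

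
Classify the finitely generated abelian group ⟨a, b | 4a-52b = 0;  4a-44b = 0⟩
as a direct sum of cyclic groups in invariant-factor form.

Answer: M ≅ ℤ/4 ⊕ ℤ/8

Derivation:
rank_ℚ(R)=2; free=2−2=0
SNF(R) diag = [4, 8] → torsion [4, 8]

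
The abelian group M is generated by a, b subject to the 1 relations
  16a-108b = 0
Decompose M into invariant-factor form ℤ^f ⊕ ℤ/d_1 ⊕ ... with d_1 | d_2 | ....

rank_ℚ(R)=1; free=2−1=1
SNF(R) diag = [4] → torsion [4]

Answer: M ≅ ℤ^1 ⊕ ℤ/4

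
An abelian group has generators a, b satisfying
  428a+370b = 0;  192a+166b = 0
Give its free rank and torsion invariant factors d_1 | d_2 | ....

rank_ℚ(R)=2; free=2−2=0
SNF(R) diag = [2, 4] → torsion [2, 4]

Answer: M ≅ ℤ/2 ⊕ ℤ/4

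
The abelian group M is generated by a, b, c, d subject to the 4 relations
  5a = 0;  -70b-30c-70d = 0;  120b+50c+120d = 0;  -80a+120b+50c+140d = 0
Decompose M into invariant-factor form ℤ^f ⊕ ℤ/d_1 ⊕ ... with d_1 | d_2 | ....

Answer: M ≅ ℤ/5 ⊕ ℤ/10 ⊕ ℤ/10 ⊕ ℤ/20

Derivation:
rank_ℚ(R)=4; free=4−4=0
SNF(R) diag = [5, 10, 10, 20] → torsion [5, 10, 10, 20]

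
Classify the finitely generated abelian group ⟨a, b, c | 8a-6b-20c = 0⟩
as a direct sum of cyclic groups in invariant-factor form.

rank_ℚ(R)=1; free=3−1=2
SNF(R) diag = [2] → torsion [2]

Answer: M ≅ ℤ^2 ⊕ ℤ/2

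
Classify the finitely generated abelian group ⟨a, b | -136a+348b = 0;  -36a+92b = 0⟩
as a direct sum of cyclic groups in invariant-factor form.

Answer: M ≅ ℤ/4 ⊕ ℤ/4

Derivation:
rank_ℚ(R)=2; free=2−2=0
SNF(R) diag = [4, 4] → torsion [4, 4]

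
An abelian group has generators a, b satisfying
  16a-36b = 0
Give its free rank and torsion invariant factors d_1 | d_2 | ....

Answer: M ≅ ℤ^1 ⊕ ℤ/4

Derivation:
rank_ℚ(R)=1; free=2−1=1
SNF(R) diag = [4] → torsion [4]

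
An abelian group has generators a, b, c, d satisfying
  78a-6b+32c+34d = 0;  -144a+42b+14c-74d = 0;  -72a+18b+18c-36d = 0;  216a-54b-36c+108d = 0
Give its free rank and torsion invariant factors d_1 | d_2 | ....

rank_ℚ(R)=4; free=4−4=0
SNF(R) diag = [2, 6, 18, 18] → torsion [2, 6, 18, 18]

Answer: M ≅ ℤ/2 ⊕ ℤ/6 ⊕ ℤ/18 ⊕ ℤ/18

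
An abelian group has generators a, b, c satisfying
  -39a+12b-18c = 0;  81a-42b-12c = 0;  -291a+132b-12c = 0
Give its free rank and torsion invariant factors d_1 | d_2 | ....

rank_ℚ(R)=3; free=3−3=0
SNF(R) diag = [3, 6, 18] → torsion [3, 6, 18]

Answer: M ≅ ℤ/3 ⊕ ℤ/6 ⊕ ℤ/18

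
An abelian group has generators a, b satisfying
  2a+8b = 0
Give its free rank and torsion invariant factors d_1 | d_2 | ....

Answer: M ≅ ℤ^1 ⊕ ℤ/2

Derivation:
rank_ℚ(R)=1; free=2−1=1
SNF(R) diag = [2] → torsion [2]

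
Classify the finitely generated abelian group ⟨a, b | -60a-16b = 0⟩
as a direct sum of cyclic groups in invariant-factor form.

rank_ℚ(R)=1; free=2−1=1
SNF(R) diag = [4] → torsion [4]

Answer: M ≅ ℤ^1 ⊕ ℤ/4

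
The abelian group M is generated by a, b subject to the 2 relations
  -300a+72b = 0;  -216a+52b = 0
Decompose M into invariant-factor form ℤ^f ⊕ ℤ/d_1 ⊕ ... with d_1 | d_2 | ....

rank_ℚ(R)=2; free=2−2=0
SNF(R) diag = [4, 12] → torsion [4, 12]

Answer: M ≅ ℤ/4 ⊕ ℤ/12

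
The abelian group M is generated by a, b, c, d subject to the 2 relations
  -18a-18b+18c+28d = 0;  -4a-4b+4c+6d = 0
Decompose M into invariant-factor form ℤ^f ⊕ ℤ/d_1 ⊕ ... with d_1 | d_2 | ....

Answer: M ≅ ℤ^2 ⊕ ℤ/2 ⊕ ℤ/2

Derivation:
rank_ℚ(R)=2; free=4−2=2
SNF(R) diag = [2, 2] → torsion [2, 2]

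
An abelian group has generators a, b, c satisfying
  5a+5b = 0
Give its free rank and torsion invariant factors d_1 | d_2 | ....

Answer: M ≅ ℤ^2 ⊕ ℤ/5

Derivation:
rank_ℚ(R)=1; free=3−1=2
SNF(R) diag = [5] → torsion [5]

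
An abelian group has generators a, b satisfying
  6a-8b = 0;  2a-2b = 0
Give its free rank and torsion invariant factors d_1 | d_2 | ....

Answer: M ≅ ℤ/2 ⊕ ℤ/2

Derivation:
rank_ℚ(R)=2; free=2−2=0
SNF(R) diag = [2, 2] → torsion [2, 2]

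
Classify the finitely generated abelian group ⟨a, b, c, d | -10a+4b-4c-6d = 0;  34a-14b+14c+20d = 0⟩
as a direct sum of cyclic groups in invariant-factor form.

Answer: M ≅ ℤ^2 ⊕ ℤ/2 ⊕ ℤ/2

Derivation:
rank_ℚ(R)=2; free=4−2=2
SNF(R) diag = [2, 2] → torsion [2, 2]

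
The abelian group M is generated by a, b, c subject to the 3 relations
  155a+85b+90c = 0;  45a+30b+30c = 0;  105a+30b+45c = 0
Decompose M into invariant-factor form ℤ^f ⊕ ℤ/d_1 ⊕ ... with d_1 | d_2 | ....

Answer: M ≅ ℤ/5 ⊕ ℤ/15 ⊕ ℤ/45

Derivation:
rank_ℚ(R)=3; free=3−3=0
SNF(R) diag = [5, 15, 45] → torsion [5, 15, 45]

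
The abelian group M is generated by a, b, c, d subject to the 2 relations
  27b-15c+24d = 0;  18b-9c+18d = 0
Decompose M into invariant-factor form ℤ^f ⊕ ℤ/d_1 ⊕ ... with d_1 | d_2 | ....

rank_ℚ(R)=2; free=4−2=2
SNF(R) diag = [3, 9] → torsion [3, 9]

Answer: M ≅ ℤ^2 ⊕ ℤ/3 ⊕ ℤ/9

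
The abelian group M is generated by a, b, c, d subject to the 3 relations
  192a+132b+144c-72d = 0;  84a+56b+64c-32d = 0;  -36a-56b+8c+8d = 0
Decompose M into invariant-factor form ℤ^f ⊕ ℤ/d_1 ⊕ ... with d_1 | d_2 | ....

rank_ℚ(R)=3; free=4−3=1
SNF(R) diag = [4, 12, 24] → torsion [4, 12, 24]

Answer: M ≅ ℤ^1 ⊕ ℤ/4 ⊕ ℤ/12 ⊕ ℤ/24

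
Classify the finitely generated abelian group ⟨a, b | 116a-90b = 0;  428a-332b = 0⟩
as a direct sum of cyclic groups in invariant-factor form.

rank_ℚ(R)=2; free=2−2=0
SNF(R) diag = [2, 4] → torsion [2, 4]

Answer: M ≅ ℤ/2 ⊕ ℤ/4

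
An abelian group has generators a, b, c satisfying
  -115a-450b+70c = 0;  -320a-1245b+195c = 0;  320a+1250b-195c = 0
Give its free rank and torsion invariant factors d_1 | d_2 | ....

rank_ℚ(R)=3; free=3−3=0
SNF(R) diag = [5, 5, 5] → torsion [5, 5, 5]

Answer: M ≅ ℤ/5 ⊕ ℤ/5 ⊕ ℤ/5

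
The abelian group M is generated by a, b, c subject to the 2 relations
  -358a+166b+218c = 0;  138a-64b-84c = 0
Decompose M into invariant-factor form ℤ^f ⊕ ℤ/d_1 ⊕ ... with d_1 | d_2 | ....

Answer: M ≅ ℤ^1 ⊕ ℤ/2 ⊕ ℤ/2

Derivation:
rank_ℚ(R)=2; free=3−2=1
SNF(R) diag = [2, 2] → torsion [2, 2]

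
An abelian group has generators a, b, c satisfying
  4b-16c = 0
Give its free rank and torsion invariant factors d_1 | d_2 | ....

Answer: M ≅ ℤ^2 ⊕ ℤ/4

Derivation:
rank_ℚ(R)=1; free=3−1=2
SNF(R) diag = [4] → torsion [4]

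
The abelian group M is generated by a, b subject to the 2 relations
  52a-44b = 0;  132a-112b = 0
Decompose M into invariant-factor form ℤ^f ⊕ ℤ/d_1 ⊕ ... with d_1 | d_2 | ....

Answer: M ≅ ℤ/4 ⊕ ℤ/4

Derivation:
rank_ℚ(R)=2; free=2−2=0
SNF(R) diag = [4, 4] → torsion [4, 4]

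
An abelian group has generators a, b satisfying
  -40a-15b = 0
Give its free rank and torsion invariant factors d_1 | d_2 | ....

Answer: M ≅ ℤ^1 ⊕ ℤ/5

Derivation:
rank_ℚ(R)=1; free=2−1=1
SNF(R) diag = [5] → torsion [5]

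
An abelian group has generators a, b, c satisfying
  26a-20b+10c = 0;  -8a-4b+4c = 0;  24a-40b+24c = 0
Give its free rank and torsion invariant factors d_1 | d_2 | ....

Answer: M ≅ ℤ/2 ⊕ ℤ/4 ⊕ ℤ/8

Derivation:
rank_ℚ(R)=3; free=3−3=0
SNF(R) diag = [2, 4, 8] → torsion [2, 4, 8]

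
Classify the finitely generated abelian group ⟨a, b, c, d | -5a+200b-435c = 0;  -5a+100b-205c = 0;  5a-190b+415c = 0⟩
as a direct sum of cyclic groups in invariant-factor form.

rank_ℚ(R)=3; free=4−3=1
SNF(R) diag = [5, 10, 30] → torsion [5, 10, 30]

Answer: M ≅ ℤ^1 ⊕ ℤ/5 ⊕ ℤ/10 ⊕ ℤ/30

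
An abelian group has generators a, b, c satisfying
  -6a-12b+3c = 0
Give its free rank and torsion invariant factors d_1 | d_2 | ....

rank_ℚ(R)=1; free=3−1=2
SNF(R) diag = [3] → torsion [3]

Answer: M ≅ ℤ^2 ⊕ ℤ/3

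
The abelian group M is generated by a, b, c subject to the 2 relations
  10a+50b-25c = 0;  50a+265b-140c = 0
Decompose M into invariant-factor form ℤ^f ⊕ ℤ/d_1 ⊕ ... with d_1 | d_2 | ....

Answer: M ≅ ℤ^1 ⊕ ℤ/5 ⊕ ℤ/15

Derivation:
rank_ℚ(R)=2; free=3−2=1
SNF(R) diag = [5, 15] → torsion [5, 15]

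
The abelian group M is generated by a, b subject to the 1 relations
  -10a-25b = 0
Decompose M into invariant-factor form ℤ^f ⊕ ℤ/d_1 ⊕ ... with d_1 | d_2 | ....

rank_ℚ(R)=1; free=2−1=1
SNF(R) diag = [5] → torsion [5]

Answer: M ≅ ℤ^1 ⊕ ℤ/5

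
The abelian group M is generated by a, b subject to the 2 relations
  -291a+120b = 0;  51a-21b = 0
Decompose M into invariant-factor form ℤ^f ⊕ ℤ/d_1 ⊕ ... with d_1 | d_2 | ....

Answer: M ≅ ℤ/3 ⊕ ℤ/3

Derivation:
rank_ℚ(R)=2; free=2−2=0
SNF(R) diag = [3, 3] → torsion [3, 3]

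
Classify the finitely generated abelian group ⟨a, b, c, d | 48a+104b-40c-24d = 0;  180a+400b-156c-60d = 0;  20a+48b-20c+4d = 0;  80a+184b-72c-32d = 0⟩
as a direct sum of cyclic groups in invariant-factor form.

Answer: M ≅ ℤ/4 ⊕ ℤ/8 ⊕ ℤ/8 ⊕ ℤ/24

Derivation:
rank_ℚ(R)=4; free=4−4=0
SNF(R) diag = [4, 8, 8, 24] → torsion [4, 8, 8, 24]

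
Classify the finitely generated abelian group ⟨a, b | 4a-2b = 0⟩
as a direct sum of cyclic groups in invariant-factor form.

Answer: M ≅ ℤ^1 ⊕ ℤ/2

Derivation:
rank_ℚ(R)=1; free=2−1=1
SNF(R) diag = [2] → torsion [2]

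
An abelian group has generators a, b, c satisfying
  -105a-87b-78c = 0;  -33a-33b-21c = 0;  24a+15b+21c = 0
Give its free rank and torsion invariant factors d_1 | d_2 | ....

rank_ℚ(R)=3; free=3−3=0
SNF(R) diag = [3, 3, 9] → torsion [3, 3, 9]

Answer: M ≅ ℤ/3 ⊕ ℤ/3 ⊕ ℤ/9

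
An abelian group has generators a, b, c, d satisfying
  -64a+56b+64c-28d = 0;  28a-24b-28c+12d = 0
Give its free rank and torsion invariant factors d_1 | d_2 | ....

Answer: M ≅ ℤ^2 ⊕ ℤ/4 ⊕ ℤ/4

Derivation:
rank_ℚ(R)=2; free=4−2=2
SNF(R) diag = [4, 4] → torsion [4, 4]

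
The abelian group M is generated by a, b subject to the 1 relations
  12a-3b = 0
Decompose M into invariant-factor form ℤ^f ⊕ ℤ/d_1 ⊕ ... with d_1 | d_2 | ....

rank_ℚ(R)=1; free=2−1=1
SNF(R) diag = [3] → torsion [3]

Answer: M ≅ ℤ^1 ⊕ ℤ/3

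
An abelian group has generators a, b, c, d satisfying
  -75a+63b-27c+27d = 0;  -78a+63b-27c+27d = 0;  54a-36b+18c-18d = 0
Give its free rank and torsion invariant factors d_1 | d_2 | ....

Answer: M ≅ ℤ^1 ⊕ ℤ/3 ⊕ ℤ/9 ⊕ ℤ/18

Derivation:
rank_ℚ(R)=3; free=4−3=1
SNF(R) diag = [3, 9, 18] → torsion [3, 9, 18]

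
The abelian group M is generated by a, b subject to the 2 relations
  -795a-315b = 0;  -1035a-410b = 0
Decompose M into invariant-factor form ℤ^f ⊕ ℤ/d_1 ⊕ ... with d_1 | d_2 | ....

Answer: M ≅ ℤ/5 ⊕ ℤ/15

Derivation:
rank_ℚ(R)=2; free=2−2=0
SNF(R) diag = [5, 15] → torsion [5, 15]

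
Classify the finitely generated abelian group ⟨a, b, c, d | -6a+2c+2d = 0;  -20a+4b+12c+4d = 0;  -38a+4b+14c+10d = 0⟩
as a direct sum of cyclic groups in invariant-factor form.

Answer: M ≅ ℤ^1 ⊕ ℤ/2 ⊕ ℤ/4 ⊕ ℤ/4

Derivation:
rank_ℚ(R)=3; free=4−3=1
SNF(R) diag = [2, 4, 4] → torsion [2, 4, 4]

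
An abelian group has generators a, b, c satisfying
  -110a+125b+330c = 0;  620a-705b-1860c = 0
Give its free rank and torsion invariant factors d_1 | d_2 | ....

Answer: M ≅ ℤ^1 ⊕ ℤ/5 ⊕ ℤ/10

Derivation:
rank_ℚ(R)=2; free=3−2=1
SNF(R) diag = [5, 10] → torsion [5, 10]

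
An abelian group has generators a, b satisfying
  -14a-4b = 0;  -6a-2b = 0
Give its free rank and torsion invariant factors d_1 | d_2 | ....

Answer: M ≅ ℤ/2 ⊕ ℤ/2

Derivation:
rank_ℚ(R)=2; free=2−2=0
SNF(R) diag = [2, 2] → torsion [2, 2]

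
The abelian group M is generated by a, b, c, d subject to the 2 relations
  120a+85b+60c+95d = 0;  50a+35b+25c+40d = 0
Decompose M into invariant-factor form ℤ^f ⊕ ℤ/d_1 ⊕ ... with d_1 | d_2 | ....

rank_ℚ(R)=2; free=4−2=2
SNF(R) diag = [5, 5] → torsion [5, 5]

Answer: M ≅ ℤ^2 ⊕ ℤ/5 ⊕ ℤ/5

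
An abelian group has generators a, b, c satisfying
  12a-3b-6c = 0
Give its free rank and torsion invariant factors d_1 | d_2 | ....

rank_ℚ(R)=1; free=3−1=2
SNF(R) diag = [3] → torsion [3]

Answer: M ≅ ℤ^2 ⊕ ℤ/3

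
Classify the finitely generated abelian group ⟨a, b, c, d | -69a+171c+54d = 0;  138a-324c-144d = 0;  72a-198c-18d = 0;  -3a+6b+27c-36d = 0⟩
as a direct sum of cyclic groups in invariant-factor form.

Answer: M ≅ ℤ/3 ⊕ ℤ/6 ⊕ ℤ/18 ⊕ ℤ/18

Derivation:
rank_ℚ(R)=4; free=4−4=0
SNF(R) diag = [3, 6, 18, 18] → torsion [3, 6, 18, 18]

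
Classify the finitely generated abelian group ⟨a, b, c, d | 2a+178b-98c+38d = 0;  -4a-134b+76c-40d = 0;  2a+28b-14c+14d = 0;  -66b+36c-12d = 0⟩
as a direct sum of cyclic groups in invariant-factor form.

Answer: M ≅ ℤ/2 ⊕ ℤ/6 ⊕ ℤ/12 ⊕ ℤ/12

Derivation:
rank_ℚ(R)=4; free=4−4=0
SNF(R) diag = [2, 6, 12, 12] → torsion [2, 6, 12, 12]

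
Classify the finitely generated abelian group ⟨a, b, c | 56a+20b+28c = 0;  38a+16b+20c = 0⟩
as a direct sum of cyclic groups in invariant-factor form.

rank_ℚ(R)=2; free=3−2=1
SNF(R) diag = [2, 4] → torsion [2, 4]

Answer: M ≅ ℤ^1 ⊕ ℤ/2 ⊕ ℤ/4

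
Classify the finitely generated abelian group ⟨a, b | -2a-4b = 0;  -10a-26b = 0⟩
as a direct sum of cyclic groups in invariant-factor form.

rank_ℚ(R)=2; free=2−2=0
SNF(R) diag = [2, 6] → torsion [2, 6]

Answer: M ≅ ℤ/2 ⊕ ℤ/6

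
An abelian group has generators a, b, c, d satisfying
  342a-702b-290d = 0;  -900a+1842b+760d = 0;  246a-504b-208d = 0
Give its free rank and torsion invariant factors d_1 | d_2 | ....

Answer: M ≅ ℤ^1 ⊕ ℤ/2 ⊕ ℤ/6 ⊕ ℤ/6

Derivation:
rank_ℚ(R)=3; free=4−3=1
SNF(R) diag = [2, 6, 6] → torsion [2, 6, 6]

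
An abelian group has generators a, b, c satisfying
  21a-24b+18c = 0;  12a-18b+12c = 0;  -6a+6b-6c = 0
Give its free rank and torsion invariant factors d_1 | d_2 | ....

rank_ℚ(R)=3; free=3−3=0
SNF(R) diag = [3, 6, 6] → torsion [3, 6, 6]

Answer: M ≅ ℤ/3 ⊕ ℤ/6 ⊕ ℤ/6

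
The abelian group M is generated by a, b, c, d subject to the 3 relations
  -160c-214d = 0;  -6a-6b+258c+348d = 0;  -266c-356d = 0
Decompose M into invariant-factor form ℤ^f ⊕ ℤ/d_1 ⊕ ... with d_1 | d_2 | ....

rank_ℚ(R)=3; free=4−3=1
SNF(R) diag = [2, 6, 18] → torsion [2, 6, 18]

Answer: M ≅ ℤ^1 ⊕ ℤ/2 ⊕ ℤ/6 ⊕ ℤ/18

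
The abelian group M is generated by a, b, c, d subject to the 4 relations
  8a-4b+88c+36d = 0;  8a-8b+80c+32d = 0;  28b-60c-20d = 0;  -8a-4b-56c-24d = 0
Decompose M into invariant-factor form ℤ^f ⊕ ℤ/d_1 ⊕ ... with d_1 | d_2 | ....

Answer: M ≅ ℤ/4 ⊕ ℤ/4 ⊕ ℤ/4 ⊕ ℤ/8

Derivation:
rank_ℚ(R)=4; free=4−4=0
SNF(R) diag = [4, 4, 4, 8] → torsion [4, 4, 4, 8]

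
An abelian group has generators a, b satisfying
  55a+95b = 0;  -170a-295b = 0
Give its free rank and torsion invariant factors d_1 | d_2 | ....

rank_ℚ(R)=2; free=2−2=0
SNF(R) diag = [5, 15] → torsion [5, 15]

Answer: M ≅ ℤ/5 ⊕ ℤ/15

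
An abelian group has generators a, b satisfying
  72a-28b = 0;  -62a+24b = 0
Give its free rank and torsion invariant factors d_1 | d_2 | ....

Answer: M ≅ ℤ/2 ⊕ ℤ/4

Derivation:
rank_ℚ(R)=2; free=2−2=0
SNF(R) diag = [2, 4] → torsion [2, 4]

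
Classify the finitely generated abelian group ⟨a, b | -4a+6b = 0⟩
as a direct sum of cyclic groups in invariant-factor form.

rank_ℚ(R)=1; free=2−1=1
SNF(R) diag = [2] → torsion [2]

Answer: M ≅ ℤ^1 ⊕ ℤ/2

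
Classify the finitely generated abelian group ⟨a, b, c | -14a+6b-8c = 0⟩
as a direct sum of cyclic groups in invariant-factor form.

Answer: M ≅ ℤ^2 ⊕ ℤ/2

Derivation:
rank_ℚ(R)=1; free=3−1=2
SNF(R) diag = [2] → torsion [2]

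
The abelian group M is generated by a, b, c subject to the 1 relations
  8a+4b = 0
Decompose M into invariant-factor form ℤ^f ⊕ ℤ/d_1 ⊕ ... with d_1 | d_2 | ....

Answer: M ≅ ℤ^2 ⊕ ℤ/4

Derivation:
rank_ℚ(R)=1; free=3−1=2
SNF(R) diag = [4] → torsion [4]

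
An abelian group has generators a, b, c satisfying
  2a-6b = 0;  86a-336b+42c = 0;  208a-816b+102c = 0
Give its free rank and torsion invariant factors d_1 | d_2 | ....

rank_ℚ(R)=3; free=3−3=0
SNF(R) diag = [2, 6, 18] → torsion [2, 6, 18]

Answer: M ≅ ℤ/2 ⊕ ℤ/6 ⊕ ℤ/18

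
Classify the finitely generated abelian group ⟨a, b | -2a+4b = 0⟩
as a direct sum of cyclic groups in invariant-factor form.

Answer: M ≅ ℤ^1 ⊕ ℤ/2

Derivation:
rank_ℚ(R)=1; free=2−1=1
SNF(R) diag = [2] → torsion [2]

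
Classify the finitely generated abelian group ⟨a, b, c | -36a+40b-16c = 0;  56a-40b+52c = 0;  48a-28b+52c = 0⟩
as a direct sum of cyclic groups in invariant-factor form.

Answer: M ≅ ℤ/4 ⊕ ℤ/4 ⊕ ℤ/12

Derivation:
rank_ℚ(R)=3; free=3−3=0
SNF(R) diag = [4, 4, 12] → torsion [4, 4, 12]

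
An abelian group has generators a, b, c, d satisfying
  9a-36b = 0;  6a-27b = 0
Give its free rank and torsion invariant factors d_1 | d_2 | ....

Answer: M ≅ ℤ^2 ⊕ ℤ/3 ⊕ ℤ/9

Derivation:
rank_ℚ(R)=2; free=4−2=2
SNF(R) diag = [3, 9] → torsion [3, 9]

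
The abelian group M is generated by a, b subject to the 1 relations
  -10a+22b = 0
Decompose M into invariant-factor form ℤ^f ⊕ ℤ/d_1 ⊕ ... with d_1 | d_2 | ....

rank_ℚ(R)=1; free=2−1=1
SNF(R) diag = [2] → torsion [2]

Answer: M ≅ ℤ^1 ⊕ ℤ/2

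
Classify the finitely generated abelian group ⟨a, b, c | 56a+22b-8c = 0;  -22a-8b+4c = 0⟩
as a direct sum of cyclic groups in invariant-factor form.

rank_ℚ(R)=2; free=3−2=1
SNF(R) diag = [2, 6] → torsion [2, 6]

Answer: M ≅ ℤ^1 ⊕ ℤ/2 ⊕ ℤ/6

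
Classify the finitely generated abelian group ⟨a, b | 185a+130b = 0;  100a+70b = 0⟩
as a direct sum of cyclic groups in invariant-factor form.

rank_ℚ(R)=2; free=2−2=0
SNF(R) diag = [5, 10] → torsion [5, 10]

Answer: M ≅ ℤ/5 ⊕ ℤ/10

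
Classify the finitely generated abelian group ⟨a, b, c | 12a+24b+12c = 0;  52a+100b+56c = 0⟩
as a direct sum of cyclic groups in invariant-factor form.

Answer: M ≅ ℤ^1 ⊕ ℤ/4 ⊕ ℤ/12

Derivation:
rank_ℚ(R)=2; free=3−2=1
SNF(R) diag = [4, 12] → torsion [4, 12]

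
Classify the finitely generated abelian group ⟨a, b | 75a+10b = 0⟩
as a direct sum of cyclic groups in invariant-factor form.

Answer: M ≅ ℤ^1 ⊕ ℤ/5

Derivation:
rank_ℚ(R)=1; free=2−1=1
SNF(R) diag = [5] → torsion [5]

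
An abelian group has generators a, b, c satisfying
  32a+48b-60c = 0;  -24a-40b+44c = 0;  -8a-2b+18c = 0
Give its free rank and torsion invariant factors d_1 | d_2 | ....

Answer: M ≅ ℤ/2 ⊕ ℤ/4 ⊕ ℤ/8

Derivation:
rank_ℚ(R)=3; free=3−3=0
SNF(R) diag = [2, 4, 8] → torsion [2, 4, 8]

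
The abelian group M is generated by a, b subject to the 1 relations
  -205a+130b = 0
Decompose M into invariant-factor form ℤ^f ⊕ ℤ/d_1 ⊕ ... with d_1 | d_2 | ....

Answer: M ≅ ℤ^1 ⊕ ℤ/5

Derivation:
rank_ℚ(R)=1; free=2−1=1
SNF(R) diag = [5] → torsion [5]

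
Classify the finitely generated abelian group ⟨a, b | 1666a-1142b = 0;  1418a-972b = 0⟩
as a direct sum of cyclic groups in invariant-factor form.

Answer: M ≅ ℤ/2 ⊕ ℤ/2

Derivation:
rank_ℚ(R)=2; free=2−2=0
SNF(R) diag = [2, 2] → torsion [2, 2]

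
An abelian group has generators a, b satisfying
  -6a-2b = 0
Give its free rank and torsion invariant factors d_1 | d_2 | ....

Answer: M ≅ ℤ^1 ⊕ ℤ/2

Derivation:
rank_ℚ(R)=1; free=2−1=1
SNF(R) diag = [2] → torsion [2]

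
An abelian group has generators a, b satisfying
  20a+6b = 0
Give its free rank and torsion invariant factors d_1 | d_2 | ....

rank_ℚ(R)=1; free=2−1=1
SNF(R) diag = [2] → torsion [2]

Answer: M ≅ ℤ^1 ⊕ ℤ/2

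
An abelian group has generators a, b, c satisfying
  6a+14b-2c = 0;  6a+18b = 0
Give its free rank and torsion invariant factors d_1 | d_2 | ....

Answer: M ≅ ℤ^1 ⊕ ℤ/2 ⊕ ℤ/6

Derivation:
rank_ℚ(R)=2; free=3−2=1
SNF(R) diag = [2, 6] → torsion [2, 6]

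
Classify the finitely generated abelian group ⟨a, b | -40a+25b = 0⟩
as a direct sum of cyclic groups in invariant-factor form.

rank_ℚ(R)=1; free=2−1=1
SNF(R) diag = [5] → torsion [5]

Answer: M ≅ ℤ^1 ⊕ ℤ/5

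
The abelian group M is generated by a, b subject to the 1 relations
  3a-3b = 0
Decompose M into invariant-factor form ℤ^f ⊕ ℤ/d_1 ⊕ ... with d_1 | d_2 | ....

rank_ℚ(R)=1; free=2−1=1
SNF(R) diag = [3] → torsion [3]

Answer: M ≅ ℤ^1 ⊕ ℤ/3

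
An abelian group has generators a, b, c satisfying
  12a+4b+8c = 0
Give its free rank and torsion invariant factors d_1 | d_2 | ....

Answer: M ≅ ℤ^2 ⊕ ℤ/4

Derivation:
rank_ℚ(R)=1; free=3−1=2
SNF(R) diag = [4] → torsion [4]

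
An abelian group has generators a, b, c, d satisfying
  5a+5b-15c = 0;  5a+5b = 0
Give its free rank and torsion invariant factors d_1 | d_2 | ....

Answer: M ≅ ℤ^2 ⊕ ℤ/5 ⊕ ℤ/15

Derivation:
rank_ℚ(R)=2; free=4−2=2
SNF(R) diag = [5, 15] → torsion [5, 15]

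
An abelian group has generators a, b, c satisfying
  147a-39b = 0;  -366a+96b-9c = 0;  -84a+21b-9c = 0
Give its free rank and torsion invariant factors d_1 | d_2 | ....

Answer: M ≅ ℤ/3 ⊕ ℤ/9 ⊕ ℤ/9

Derivation:
rank_ℚ(R)=3; free=3−3=0
SNF(R) diag = [3, 9, 9] → torsion [3, 9, 9]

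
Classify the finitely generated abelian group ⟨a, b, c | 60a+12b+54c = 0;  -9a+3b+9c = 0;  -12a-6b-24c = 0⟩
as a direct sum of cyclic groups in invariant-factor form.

Answer: M ≅ ℤ/3 ⊕ ℤ/6 ⊕ ℤ/6

Derivation:
rank_ℚ(R)=3; free=3−3=0
SNF(R) diag = [3, 6, 6] → torsion [3, 6, 6]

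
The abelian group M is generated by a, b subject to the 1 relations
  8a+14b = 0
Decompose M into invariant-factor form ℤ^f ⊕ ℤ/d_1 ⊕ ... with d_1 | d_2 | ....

rank_ℚ(R)=1; free=2−1=1
SNF(R) diag = [2] → torsion [2]

Answer: M ≅ ℤ^1 ⊕ ℤ/2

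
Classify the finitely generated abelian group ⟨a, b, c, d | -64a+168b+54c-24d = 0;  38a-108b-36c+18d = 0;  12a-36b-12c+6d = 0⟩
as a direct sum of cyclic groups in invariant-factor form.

Answer: M ≅ ℤ^1 ⊕ ℤ/2 ⊕ ℤ/6 ⊕ ℤ/6

Derivation:
rank_ℚ(R)=3; free=4−3=1
SNF(R) diag = [2, 6, 6] → torsion [2, 6, 6]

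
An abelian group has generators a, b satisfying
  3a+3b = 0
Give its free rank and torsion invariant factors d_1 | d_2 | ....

rank_ℚ(R)=1; free=2−1=1
SNF(R) diag = [3] → torsion [3]

Answer: M ≅ ℤ^1 ⊕ ℤ/3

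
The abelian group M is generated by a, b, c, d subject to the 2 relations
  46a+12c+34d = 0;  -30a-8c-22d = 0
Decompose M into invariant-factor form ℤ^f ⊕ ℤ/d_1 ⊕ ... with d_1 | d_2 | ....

rank_ℚ(R)=2; free=4−2=2
SNF(R) diag = [2, 4] → torsion [2, 4]

Answer: M ≅ ℤ^2 ⊕ ℤ/2 ⊕ ℤ/4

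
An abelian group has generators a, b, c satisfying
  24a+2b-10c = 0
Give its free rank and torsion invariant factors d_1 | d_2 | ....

rank_ℚ(R)=1; free=3−1=2
SNF(R) diag = [2] → torsion [2]

Answer: M ≅ ℤ^2 ⊕ ℤ/2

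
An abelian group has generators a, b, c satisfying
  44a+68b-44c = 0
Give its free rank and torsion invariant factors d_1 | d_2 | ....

Answer: M ≅ ℤ^2 ⊕ ℤ/4

Derivation:
rank_ℚ(R)=1; free=3−1=2
SNF(R) diag = [4] → torsion [4]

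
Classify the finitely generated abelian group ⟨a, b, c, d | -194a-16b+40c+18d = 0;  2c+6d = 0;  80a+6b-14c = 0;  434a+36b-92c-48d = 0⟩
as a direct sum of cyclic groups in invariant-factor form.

Answer: M ≅ ℤ/2 ⊕ ℤ/2 ⊕ ℤ/2 ⊕ ℤ/6

Derivation:
rank_ℚ(R)=4; free=4−4=0
SNF(R) diag = [2, 2, 2, 6] → torsion [2, 2, 2, 6]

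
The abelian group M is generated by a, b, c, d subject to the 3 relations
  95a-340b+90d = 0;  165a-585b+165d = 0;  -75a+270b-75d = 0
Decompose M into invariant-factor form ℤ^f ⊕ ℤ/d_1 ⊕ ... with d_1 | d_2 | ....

Answer: M ≅ ℤ^1 ⊕ ℤ/5 ⊕ ℤ/15 ⊕ ℤ/45

Derivation:
rank_ℚ(R)=3; free=4−3=1
SNF(R) diag = [5, 15, 45] → torsion [5, 15, 45]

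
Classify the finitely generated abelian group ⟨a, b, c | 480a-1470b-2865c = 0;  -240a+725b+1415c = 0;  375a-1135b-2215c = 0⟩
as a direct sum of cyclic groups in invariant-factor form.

rank_ℚ(R)=3; free=3−3=0
SNF(R) diag = [5, 15, 15] → torsion [5, 15, 15]

Answer: M ≅ ℤ/5 ⊕ ℤ/15 ⊕ ℤ/15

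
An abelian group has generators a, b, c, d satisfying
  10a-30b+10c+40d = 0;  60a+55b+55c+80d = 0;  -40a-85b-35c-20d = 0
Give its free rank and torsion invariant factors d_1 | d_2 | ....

rank_ℚ(R)=3; free=4−3=1
SNF(R) diag = [5, 10, 10] → torsion [5, 10, 10]

Answer: M ≅ ℤ^1 ⊕ ℤ/5 ⊕ ℤ/10 ⊕ ℤ/10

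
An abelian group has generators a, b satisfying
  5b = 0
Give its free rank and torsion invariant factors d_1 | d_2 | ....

rank_ℚ(R)=1; free=2−1=1
SNF(R) diag = [5] → torsion [5]

Answer: M ≅ ℤ^1 ⊕ ℤ/5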